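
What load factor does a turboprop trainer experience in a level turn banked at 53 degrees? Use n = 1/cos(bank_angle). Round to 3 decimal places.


Step 1: Convert 53 degrees to radians = 0.925025
Step 2: cos(53 deg) = 0.601815
Step 3: n = 1 / 0.601815 = 1.662

1.662


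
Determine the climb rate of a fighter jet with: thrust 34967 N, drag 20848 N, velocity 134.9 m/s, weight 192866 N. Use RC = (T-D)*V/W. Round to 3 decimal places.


Step 1: Excess thrust = T - D = 34967 - 20848 = 14119 N
Step 2: Excess power = 14119 * 134.9 = 1904653.1 W
Step 3: RC = 1904653.1 / 192866 = 9.876 m/s

9.876


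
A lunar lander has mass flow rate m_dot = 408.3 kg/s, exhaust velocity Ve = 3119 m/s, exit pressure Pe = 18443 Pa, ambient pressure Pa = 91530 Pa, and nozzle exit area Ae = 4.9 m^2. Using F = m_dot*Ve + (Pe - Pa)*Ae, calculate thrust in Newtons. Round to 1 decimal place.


Step 1: Momentum thrust = m_dot * Ve = 408.3 * 3119 = 1273487.7 N
Step 2: Pressure thrust = (Pe - Pa) * Ae = (18443 - 91530) * 4.9 = -358126.3 N
Step 3: Total thrust F = 1273487.7 + -358126.3 = 915361.4 N

915361.4


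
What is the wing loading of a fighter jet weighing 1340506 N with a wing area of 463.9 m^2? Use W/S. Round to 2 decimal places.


Step 1: Wing loading = W / S = 1340506 / 463.9
Step 2: Wing loading = 2889.64 N/m^2

2889.64


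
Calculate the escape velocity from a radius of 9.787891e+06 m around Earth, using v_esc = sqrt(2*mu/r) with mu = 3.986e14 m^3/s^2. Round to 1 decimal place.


Step 1: 2*mu/r = 2 * 3.986e14 / 9.787891e+06 = 81447576.3982
Step 2: v_esc = sqrt(81447576.3982) = 9024.8 m/s

9024.8


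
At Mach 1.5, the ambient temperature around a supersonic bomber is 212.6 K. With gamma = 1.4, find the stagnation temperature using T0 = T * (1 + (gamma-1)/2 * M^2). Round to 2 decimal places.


Step 1: (gamma-1)/2 = 0.2
Step 2: M^2 = 2.25
Step 3: 1 + 0.2 * 2.25 = 1.45
Step 4: T0 = 212.6 * 1.45 = 308.27 K

308.27


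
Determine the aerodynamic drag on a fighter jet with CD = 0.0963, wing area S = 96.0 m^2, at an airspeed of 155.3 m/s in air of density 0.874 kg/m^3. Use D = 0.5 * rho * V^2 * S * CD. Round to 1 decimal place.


Step 1: Dynamic pressure q = 0.5 * 0.874 * 155.3^2 = 10539.6053 Pa
Step 2: Drag D = q * S * CD = 10539.6053 * 96.0 * 0.0963
Step 3: D = 97436.5 N

97436.5


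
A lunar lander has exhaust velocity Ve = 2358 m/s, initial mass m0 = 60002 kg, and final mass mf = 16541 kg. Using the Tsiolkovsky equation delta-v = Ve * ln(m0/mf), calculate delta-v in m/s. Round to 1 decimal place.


Step 1: Mass ratio m0/mf = 60002 / 16541 = 3.627471
Step 2: ln(3.627471) = 1.288536
Step 3: delta-v = 2358 * 1.288536 = 3038.4 m/s

3038.4


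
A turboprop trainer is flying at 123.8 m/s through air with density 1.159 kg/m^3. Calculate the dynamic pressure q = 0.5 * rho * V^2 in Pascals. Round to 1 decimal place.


Step 1: V^2 = 123.8^2 = 15326.44
Step 2: q = 0.5 * 1.159 * 15326.44
Step 3: q = 8881.7 Pa

8881.7


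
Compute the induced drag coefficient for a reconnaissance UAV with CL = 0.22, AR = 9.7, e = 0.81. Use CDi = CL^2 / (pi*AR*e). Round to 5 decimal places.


Step 1: CL^2 = 0.22^2 = 0.0484
Step 2: pi * AR * e = 3.14159 * 9.7 * 0.81 = 24.683493
Step 3: CDi = 0.0484 / 24.683493 = 0.00196

0.00196


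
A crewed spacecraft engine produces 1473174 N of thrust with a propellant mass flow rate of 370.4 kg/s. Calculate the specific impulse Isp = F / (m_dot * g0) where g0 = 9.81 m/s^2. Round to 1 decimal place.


Step 1: m_dot * g0 = 370.4 * 9.81 = 3633.62
Step 2: Isp = 1473174 / 3633.62 = 405.4 s

405.4


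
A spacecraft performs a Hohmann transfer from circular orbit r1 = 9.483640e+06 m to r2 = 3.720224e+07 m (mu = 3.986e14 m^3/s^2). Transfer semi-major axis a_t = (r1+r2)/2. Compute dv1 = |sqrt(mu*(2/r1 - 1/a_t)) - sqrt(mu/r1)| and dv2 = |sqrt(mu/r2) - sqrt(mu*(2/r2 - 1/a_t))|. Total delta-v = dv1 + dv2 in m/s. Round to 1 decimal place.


Step 1: Transfer semi-major axis a_t = (9.483640e+06 + 3.720224e+07) / 2 = 2.334294e+07 m
Step 2: v1 (circular at r1) = sqrt(mu/r1) = 6483.08 m/s
Step 3: v_t1 = sqrt(mu*(2/r1 - 1/a_t)) = 8184.42 m/s
Step 4: dv1 = |8184.42 - 6483.08| = 1701.34 m/s
Step 5: v2 (circular at r2) = 3273.29 m/s, v_t2 = 2086.38 m/s
Step 6: dv2 = |3273.29 - 2086.38| = 1186.9 m/s
Step 7: Total delta-v = 1701.34 + 1186.9 = 2888.2 m/s

2888.2


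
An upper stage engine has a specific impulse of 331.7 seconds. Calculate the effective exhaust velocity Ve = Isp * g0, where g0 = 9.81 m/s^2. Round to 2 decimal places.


Step 1: Ve = Isp * g0 = 331.7 * 9.81
Step 2: Ve = 3253.98 m/s

3253.98


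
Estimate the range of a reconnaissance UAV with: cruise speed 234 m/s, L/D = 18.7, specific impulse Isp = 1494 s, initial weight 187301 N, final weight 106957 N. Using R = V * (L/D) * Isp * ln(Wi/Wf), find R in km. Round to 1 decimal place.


Step 1: Coefficient = V * (L/D) * Isp = 234 * 18.7 * 1494 = 6537445.2 m
Step 2: Wi/Wf = 187301 / 106957 = 1.75118
Step 3: ln(1.75118) = 0.56029
Step 4: R = 6537445.2 * 0.56029 = 3662865.6 m = 3662.9 km

3662.9


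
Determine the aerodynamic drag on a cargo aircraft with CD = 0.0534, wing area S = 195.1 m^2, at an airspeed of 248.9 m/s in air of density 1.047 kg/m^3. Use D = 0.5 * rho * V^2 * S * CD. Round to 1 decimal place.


Step 1: Dynamic pressure q = 0.5 * 1.047 * 248.9^2 = 32431.4584 Pa
Step 2: Drag D = q * S * CD = 32431.4584 * 195.1 * 0.0534
Step 3: D = 337882.0 N

337882.0


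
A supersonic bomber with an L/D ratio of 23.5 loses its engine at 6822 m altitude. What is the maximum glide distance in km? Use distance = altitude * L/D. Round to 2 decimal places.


Step 1: Glide distance = altitude * L/D = 6822 * 23.5 = 160317.0 m
Step 2: Convert to km: 160317.0 / 1000 = 160.32 km

160.32


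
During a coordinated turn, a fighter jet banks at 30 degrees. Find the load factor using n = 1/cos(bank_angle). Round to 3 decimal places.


Step 1: Convert 30 degrees to radians = 0.523599
Step 2: cos(30 deg) = 0.866025
Step 3: n = 1 / 0.866025 = 1.155

1.155


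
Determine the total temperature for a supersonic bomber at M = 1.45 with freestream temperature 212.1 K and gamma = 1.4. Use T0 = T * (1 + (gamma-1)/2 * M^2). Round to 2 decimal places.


Step 1: (gamma-1)/2 = 0.2
Step 2: M^2 = 2.1025
Step 3: 1 + 0.2 * 2.1025 = 1.4205
Step 4: T0 = 212.1 * 1.4205 = 301.29 K

301.29


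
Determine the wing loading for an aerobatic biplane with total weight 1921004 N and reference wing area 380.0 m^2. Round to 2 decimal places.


Step 1: Wing loading = W / S = 1921004 / 380.0
Step 2: Wing loading = 5055.27 N/m^2

5055.27


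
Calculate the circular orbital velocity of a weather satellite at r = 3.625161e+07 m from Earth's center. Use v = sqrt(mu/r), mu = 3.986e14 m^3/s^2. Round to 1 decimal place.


Step 1: mu / r = 3.986e14 / 3.625161e+07 = 10995373.7227
Step 2: v = sqrt(10995373.7227) = 3315.9 m/s

3315.9


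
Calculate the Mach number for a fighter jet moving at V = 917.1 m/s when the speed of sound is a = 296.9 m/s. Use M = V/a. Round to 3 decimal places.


Step 1: M = V / a = 917.1 / 296.9
Step 2: M = 3.089

3.089


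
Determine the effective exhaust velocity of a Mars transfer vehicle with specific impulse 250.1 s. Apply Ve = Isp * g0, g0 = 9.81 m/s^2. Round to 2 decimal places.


Step 1: Ve = Isp * g0 = 250.1 * 9.81
Step 2: Ve = 2453.48 m/s

2453.48


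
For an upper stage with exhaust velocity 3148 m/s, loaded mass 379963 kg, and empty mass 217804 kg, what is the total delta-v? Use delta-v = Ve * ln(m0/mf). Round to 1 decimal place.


Step 1: Mass ratio m0/mf = 379963 / 217804 = 1.744518
Step 2: ln(1.744518) = 0.556478
Step 3: delta-v = 3148 * 0.556478 = 1751.8 m/s

1751.8


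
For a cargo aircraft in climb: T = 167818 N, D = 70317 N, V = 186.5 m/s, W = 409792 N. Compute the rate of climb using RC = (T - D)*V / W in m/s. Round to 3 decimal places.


Step 1: Excess thrust = T - D = 167818 - 70317 = 97501 N
Step 2: Excess power = 97501 * 186.5 = 18183936.5 W
Step 3: RC = 18183936.5 / 409792 = 44.374 m/s

44.374


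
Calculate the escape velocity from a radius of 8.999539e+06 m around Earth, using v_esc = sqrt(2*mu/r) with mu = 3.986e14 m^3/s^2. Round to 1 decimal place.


Step 1: 2*mu/r = 2 * 3.986e14 / 8.999539e+06 = 88582315.1608
Step 2: v_esc = sqrt(88582315.1608) = 9411.8 m/s

9411.8


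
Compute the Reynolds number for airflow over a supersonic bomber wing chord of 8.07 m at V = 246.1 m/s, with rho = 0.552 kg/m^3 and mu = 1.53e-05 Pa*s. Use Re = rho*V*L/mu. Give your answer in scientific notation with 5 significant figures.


Step 1: Numerator = rho * V * L = 0.552 * 246.1 * 8.07 = 1096.286904
Step 2: Re = 1096.286904 / 1.53e-05
Step 3: Re = 7.1653e+07

7.1653e+07


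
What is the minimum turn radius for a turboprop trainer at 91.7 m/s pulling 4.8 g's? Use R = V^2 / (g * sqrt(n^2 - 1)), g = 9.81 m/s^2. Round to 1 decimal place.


Step 1: V^2 = 91.7^2 = 8408.89
Step 2: n^2 - 1 = 4.8^2 - 1 = 22.04
Step 3: sqrt(22.04) = 4.694678
Step 4: R = 8408.89 / (9.81 * 4.694678) = 182.6 m

182.6


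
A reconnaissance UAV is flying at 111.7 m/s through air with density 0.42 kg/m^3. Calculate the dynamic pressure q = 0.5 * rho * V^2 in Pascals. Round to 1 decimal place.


Step 1: V^2 = 111.7^2 = 12476.89
Step 2: q = 0.5 * 0.42 * 12476.89
Step 3: q = 2620.1 Pa

2620.1


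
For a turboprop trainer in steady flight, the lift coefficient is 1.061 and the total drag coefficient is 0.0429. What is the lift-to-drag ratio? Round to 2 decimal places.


Step 1: L/D = CL / CD = 1.061 / 0.0429
Step 2: L/D = 24.73

24.73


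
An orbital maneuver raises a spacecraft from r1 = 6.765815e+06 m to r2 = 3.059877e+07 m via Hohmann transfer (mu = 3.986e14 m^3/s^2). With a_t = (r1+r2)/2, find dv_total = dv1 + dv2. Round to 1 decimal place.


Step 1: Transfer semi-major axis a_t = (6.765815e+06 + 3.059877e+07) / 2 = 1.868229e+07 m
Step 2: v1 (circular at r1) = sqrt(mu/r1) = 7675.53 m/s
Step 3: v_t1 = sqrt(mu*(2/r1 - 1/a_t)) = 9823.03 m/s
Step 4: dv1 = |9823.03 - 7675.53| = 2147.5 m/s
Step 5: v2 (circular at r2) = 3609.25 m/s, v_t2 = 2172.01 m/s
Step 6: dv2 = |3609.25 - 2172.01| = 1437.24 m/s
Step 7: Total delta-v = 2147.5 + 1437.24 = 3584.7 m/s

3584.7


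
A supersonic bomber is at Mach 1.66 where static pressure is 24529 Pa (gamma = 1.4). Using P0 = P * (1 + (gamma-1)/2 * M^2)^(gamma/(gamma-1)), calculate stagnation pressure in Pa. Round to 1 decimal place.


Step 1: (gamma-1)/2 * M^2 = 0.2 * 2.7556 = 0.55112
Step 2: 1 + 0.55112 = 1.55112
Step 3: Exponent gamma/(gamma-1) = 3.5
Step 4: P0 = 24529 * 1.55112^3.5 = 114008.9 Pa

114008.9


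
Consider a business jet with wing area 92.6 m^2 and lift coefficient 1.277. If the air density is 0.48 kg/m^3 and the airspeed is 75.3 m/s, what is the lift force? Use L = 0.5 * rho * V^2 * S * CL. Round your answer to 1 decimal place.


Step 1: Calculate dynamic pressure q = 0.5 * 0.48 * 75.3^2 = 0.5 * 0.48 * 5670.09 = 1360.8216 Pa
Step 2: Multiply by wing area and lift coefficient: L = 1360.8216 * 92.6 * 1.277
Step 3: L = 126012.0802 * 1.277 = 160917.4 N

160917.4


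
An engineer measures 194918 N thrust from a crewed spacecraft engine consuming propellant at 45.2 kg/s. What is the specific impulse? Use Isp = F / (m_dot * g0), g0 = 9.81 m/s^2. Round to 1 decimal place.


Step 1: m_dot * g0 = 45.2 * 9.81 = 443.41
Step 2: Isp = 194918 / 443.41 = 439.6 s

439.6


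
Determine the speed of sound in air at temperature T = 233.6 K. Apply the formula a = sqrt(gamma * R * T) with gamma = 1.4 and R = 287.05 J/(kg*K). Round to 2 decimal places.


Step 1: gamma * R * T = 1.4 * 287.05 * 233.6 = 93876.832
Step 2: a = sqrt(93876.832) = 306.39 m/s

306.39


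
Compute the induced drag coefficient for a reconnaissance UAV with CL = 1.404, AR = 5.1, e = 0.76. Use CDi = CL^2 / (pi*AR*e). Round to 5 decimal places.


Step 1: CL^2 = 1.404^2 = 1.971216
Step 2: pi * AR * e = 3.14159 * 5.1 * 0.76 = 12.176813
Step 3: CDi = 1.971216 / 12.176813 = 0.16188

0.16188


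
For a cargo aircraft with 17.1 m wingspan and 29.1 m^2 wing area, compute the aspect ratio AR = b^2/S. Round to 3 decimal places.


Step 1: b^2 = 17.1^2 = 292.41
Step 2: AR = 292.41 / 29.1 = 10.048

10.048


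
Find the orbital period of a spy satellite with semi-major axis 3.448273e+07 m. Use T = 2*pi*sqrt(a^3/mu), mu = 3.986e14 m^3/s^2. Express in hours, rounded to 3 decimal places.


Step 1: a^3 / mu = 4.100199e+22 / 3.986e14 = 1.028650e+08
Step 2: sqrt(1.028650e+08) = 10142.2384 s
Step 3: T = 2*pi * 10142.2384 = 63725.56 s
Step 4: T in hours = 63725.56 / 3600 = 17.702 hours

17.702


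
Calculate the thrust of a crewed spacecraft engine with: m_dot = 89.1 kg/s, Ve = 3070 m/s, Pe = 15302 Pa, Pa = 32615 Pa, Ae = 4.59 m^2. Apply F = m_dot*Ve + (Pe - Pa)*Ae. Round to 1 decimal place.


Step 1: Momentum thrust = m_dot * Ve = 89.1 * 3070 = 273537.0 N
Step 2: Pressure thrust = (Pe - Pa) * Ae = (15302 - 32615) * 4.59 = -79466.67 N
Step 3: Total thrust F = 273537.0 + -79466.67 = 194070.3 N

194070.3


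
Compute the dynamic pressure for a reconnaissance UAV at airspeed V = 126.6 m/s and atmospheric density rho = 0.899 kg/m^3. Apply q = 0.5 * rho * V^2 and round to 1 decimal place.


Step 1: V^2 = 126.6^2 = 16027.56
Step 2: q = 0.5 * 0.899 * 16027.56
Step 3: q = 7204.4 Pa

7204.4


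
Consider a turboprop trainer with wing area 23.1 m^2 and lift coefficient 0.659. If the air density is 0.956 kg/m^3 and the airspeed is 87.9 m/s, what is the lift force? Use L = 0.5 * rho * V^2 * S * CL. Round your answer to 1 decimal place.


Step 1: Calculate dynamic pressure q = 0.5 * 0.956 * 87.9^2 = 0.5 * 0.956 * 7726.41 = 3693.224 Pa
Step 2: Multiply by wing area and lift coefficient: L = 3693.224 * 23.1 * 0.659
Step 3: L = 85313.4739 * 0.659 = 56221.6 N

56221.6


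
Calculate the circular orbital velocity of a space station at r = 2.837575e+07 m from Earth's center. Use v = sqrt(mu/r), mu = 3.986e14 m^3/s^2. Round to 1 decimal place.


Step 1: mu / r = 3.986e14 / 2.837575e+07 = 14047205.8007
Step 2: v = sqrt(14047205.8007) = 3748.0 m/s

3748.0


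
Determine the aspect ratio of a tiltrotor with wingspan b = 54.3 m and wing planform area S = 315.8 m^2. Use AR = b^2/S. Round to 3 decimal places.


Step 1: b^2 = 54.3^2 = 2948.49
Step 2: AR = 2948.49 / 315.8 = 9.337

9.337


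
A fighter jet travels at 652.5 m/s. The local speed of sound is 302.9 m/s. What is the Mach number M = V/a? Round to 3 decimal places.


Step 1: M = V / a = 652.5 / 302.9
Step 2: M = 2.154

2.154


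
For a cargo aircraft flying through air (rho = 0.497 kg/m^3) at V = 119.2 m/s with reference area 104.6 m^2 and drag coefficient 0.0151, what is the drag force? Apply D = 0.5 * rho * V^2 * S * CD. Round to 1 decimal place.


Step 1: Dynamic pressure q = 0.5 * 0.497 * 119.2^2 = 3530.847 Pa
Step 2: Drag D = q * S * CD = 3530.847 * 104.6 * 0.0151
Step 3: D = 5576.8 N

5576.8


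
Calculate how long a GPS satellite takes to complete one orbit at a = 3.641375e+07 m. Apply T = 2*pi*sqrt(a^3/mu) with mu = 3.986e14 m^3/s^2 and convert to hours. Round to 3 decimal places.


Step 1: a^3 / mu = 4.828322e+22 / 3.986e14 = 1.211320e+08
Step 2: sqrt(1.211320e+08) = 11005.9988 s
Step 3: T = 2*pi * 11005.9988 = 69152.73 s
Step 4: T in hours = 69152.73 / 3600 = 19.209 hours

19.209


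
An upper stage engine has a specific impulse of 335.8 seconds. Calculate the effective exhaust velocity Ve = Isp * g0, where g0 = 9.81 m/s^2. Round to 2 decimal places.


Step 1: Ve = Isp * g0 = 335.8 * 9.81
Step 2: Ve = 3294.20 m/s

3294.20


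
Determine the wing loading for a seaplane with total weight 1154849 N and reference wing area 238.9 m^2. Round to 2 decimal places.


Step 1: Wing loading = W / S = 1154849 / 238.9
Step 2: Wing loading = 4834.03 N/m^2

4834.03


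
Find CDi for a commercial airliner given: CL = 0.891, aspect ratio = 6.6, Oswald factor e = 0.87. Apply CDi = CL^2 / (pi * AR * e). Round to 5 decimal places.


Step 1: CL^2 = 0.891^2 = 0.793881
Step 2: pi * AR * e = 3.14159 * 6.6 * 0.87 = 18.039025
Step 3: CDi = 0.793881 / 18.039025 = 0.04401

0.04401


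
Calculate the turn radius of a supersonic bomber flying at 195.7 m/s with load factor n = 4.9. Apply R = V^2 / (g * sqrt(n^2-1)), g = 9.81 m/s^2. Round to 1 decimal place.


Step 1: V^2 = 195.7^2 = 38298.49
Step 2: n^2 - 1 = 4.9^2 - 1 = 23.01
Step 3: sqrt(23.01) = 4.796874
Step 4: R = 38298.49 / (9.81 * 4.796874) = 813.9 m

813.9


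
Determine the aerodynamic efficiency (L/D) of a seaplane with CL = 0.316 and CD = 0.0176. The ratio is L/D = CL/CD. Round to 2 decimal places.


Step 1: L/D = CL / CD = 0.316 / 0.0176
Step 2: L/D = 17.95

17.95


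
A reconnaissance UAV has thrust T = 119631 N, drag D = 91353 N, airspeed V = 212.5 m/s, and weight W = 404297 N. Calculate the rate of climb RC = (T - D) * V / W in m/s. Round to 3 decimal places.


Step 1: Excess thrust = T - D = 119631 - 91353 = 28278 N
Step 2: Excess power = 28278 * 212.5 = 6009075.0 W
Step 3: RC = 6009075.0 / 404297 = 14.863 m/s

14.863


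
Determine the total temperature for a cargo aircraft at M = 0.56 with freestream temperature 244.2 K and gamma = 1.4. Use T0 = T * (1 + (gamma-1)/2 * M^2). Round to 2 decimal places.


Step 1: (gamma-1)/2 = 0.2
Step 2: M^2 = 0.3136
Step 3: 1 + 0.2 * 0.3136 = 1.06272
Step 4: T0 = 244.2 * 1.06272 = 259.52 K

259.52


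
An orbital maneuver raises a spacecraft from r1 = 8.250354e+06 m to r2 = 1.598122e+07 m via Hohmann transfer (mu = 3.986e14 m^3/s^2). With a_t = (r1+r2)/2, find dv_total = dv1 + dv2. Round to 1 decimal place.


Step 1: Transfer semi-major axis a_t = (8.250354e+06 + 1.598122e+07) / 2 = 1.211579e+07 m
Step 2: v1 (circular at r1) = sqrt(mu/r1) = 6950.76 m/s
Step 3: v_t1 = sqrt(mu*(2/r1 - 1/a_t)) = 7982.92 m/s
Step 4: dv1 = |7982.92 - 6950.76| = 1032.15 m/s
Step 5: v2 (circular at r2) = 4994.17 m/s, v_t2 = 4121.2 m/s
Step 6: dv2 = |4994.17 - 4121.2| = 872.97 m/s
Step 7: Total delta-v = 1032.15 + 872.97 = 1905.1 m/s

1905.1


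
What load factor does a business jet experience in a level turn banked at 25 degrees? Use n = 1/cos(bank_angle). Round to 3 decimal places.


Step 1: Convert 25 degrees to radians = 0.436332
Step 2: cos(25 deg) = 0.906308
Step 3: n = 1 / 0.906308 = 1.103

1.103


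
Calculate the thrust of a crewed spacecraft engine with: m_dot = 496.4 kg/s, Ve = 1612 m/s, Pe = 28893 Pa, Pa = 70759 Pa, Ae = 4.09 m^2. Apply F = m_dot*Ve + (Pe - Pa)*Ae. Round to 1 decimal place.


Step 1: Momentum thrust = m_dot * Ve = 496.4 * 1612 = 800196.8 N
Step 2: Pressure thrust = (Pe - Pa) * Ae = (28893 - 70759) * 4.09 = -171231.94 N
Step 3: Total thrust F = 800196.8 + -171231.94 = 628964.9 N

628964.9


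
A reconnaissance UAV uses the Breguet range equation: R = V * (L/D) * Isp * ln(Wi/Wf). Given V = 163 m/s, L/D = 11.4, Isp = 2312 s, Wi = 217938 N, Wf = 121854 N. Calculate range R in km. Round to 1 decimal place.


Step 1: Coefficient = V * (L/D) * Isp = 163 * 11.4 * 2312 = 4296158.4 m
Step 2: Wi/Wf = 217938 / 121854 = 1.788517
Step 3: ln(1.788517) = 0.581387
Step 4: R = 4296158.4 * 0.581387 = 2497730.7 m = 2497.7 km

2497.7


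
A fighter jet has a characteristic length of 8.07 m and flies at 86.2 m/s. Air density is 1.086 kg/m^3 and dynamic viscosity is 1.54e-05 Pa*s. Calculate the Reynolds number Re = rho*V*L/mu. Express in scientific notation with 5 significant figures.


Step 1: Numerator = rho * V * L = 1.086 * 86.2 * 8.07 = 755.458524
Step 2: Re = 755.458524 / 1.54e-05
Step 3: Re = 4.9056e+07

4.9056e+07


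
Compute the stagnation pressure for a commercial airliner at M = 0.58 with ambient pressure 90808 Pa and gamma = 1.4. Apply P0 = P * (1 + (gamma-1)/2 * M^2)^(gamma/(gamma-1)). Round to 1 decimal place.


Step 1: (gamma-1)/2 * M^2 = 0.2 * 0.3364 = 0.06728
Step 2: 1 + 0.06728 = 1.06728
Step 3: Exponent gamma/(gamma-1) = 3.5
Step 4: P0 = 90808 * 1.06728^3.5 = 114050.8 Pa

114050.8


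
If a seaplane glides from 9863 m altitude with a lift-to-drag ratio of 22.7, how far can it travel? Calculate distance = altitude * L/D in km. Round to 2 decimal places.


Step 1: Glide distance = altitude * L/D = 9863 * 22.7 = 223890.1 m
Step 2: Convert to km: 223890.1 / 1000 = 223.89 km

223.89


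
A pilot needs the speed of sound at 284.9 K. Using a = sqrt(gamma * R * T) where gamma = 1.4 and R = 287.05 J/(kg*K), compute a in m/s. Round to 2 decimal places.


Step 1: gamma * R * T = 1.4 * 287.05 * 284.9 = 114492.763
Step 2: a = sqrt(114492.763) = 338.37 m/s

338.37


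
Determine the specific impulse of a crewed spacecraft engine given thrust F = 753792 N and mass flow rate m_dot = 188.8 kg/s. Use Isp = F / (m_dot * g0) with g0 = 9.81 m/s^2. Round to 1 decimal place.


Step 1: m_dot * g0 = 188.8 * 9.81 = 1852.13
Step 2: Isp = 753792 / 1852.13 = 407.0 s

407.0


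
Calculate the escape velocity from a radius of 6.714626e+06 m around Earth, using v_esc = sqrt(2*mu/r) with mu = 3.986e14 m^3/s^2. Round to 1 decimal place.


Step 1: 2*mu/r = 2 * 3.986e14 / 6.714626e+06 = 118725897.7641
Step 2: v_esc = sqrt(118725897.7641) = 10896.1 m/s

10896.1


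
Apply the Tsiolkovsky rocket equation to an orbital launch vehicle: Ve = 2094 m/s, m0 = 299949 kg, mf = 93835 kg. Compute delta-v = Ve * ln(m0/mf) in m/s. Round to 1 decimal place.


Step 1: Mass ratio m0/mf = 299949 / 93835 = 3.196558
Step 2: ln(3.196558) = 1.162075
Step 3: delta-v = 2094 * 1.162075 = 2433.4 m/s

2433.4


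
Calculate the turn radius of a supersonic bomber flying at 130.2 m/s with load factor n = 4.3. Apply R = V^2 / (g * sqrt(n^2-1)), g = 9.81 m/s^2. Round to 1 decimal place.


Step 1: V^2 = 130.2^2 = 16952.04
Step 2: n^2 - 1 = 4.3^2 - 1 = 17.49
Step 3: sqrt(17.49) = 4.182105
Step 4: R = 16952.04 / (9.81 * 4.182105) = 413.2 m

413.2


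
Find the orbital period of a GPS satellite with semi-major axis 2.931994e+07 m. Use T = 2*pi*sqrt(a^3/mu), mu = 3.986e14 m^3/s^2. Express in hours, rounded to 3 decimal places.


Step 1: a^3 / mu = 2.520515e+22 / 3.986e14 = 6.323419e+07
Step 2: sqrt(6.323419e+07) = 7951.9926 s
Step 3: T = 2*pi * 7951.9926 = 49963.84 s
Step 4: T in hours = 49963.84 / 3600 = 13.879 hours

13.879


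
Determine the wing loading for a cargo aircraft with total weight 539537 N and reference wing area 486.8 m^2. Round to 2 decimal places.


Step 1: Wing loading = W / S = 539537 / 486.8
Step 2: Wing loading = 1108.33 N/m^2

1108.33


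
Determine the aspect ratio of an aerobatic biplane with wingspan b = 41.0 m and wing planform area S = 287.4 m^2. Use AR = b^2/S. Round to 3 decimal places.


Step 1: b^2 = 41.0^2 = 1681.0
Step 2: AR = 1681.0 / 287.4 = 5.849

5.849


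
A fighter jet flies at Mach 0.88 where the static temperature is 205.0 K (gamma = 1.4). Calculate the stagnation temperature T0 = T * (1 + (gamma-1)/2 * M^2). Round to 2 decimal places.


Step 1: (gamma-1)/2 = 0.2
Step 2: M^2 = 0.7744
Step 3: 1 + 0.2 * 0.7744 = 1.15488
Step 4: T0 = 205.0 * 1.15488 = 236.75 K

236.75


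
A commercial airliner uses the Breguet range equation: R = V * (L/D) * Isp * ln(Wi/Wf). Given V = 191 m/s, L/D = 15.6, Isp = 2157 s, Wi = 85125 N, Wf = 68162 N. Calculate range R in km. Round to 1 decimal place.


Step 1: Coefficient = V * (L/D) * Isp = 191 * 15.6 * 2157 = 6426997.2 m
Step 2: Wi/Wf = 85125 / 68162 = 1.248863
Step 3: ln(1.248863) = 0.222234
Step 4: R = 6426997.2 * 0.222234 = 1428294.3 m = 1428.3 km

1428.3


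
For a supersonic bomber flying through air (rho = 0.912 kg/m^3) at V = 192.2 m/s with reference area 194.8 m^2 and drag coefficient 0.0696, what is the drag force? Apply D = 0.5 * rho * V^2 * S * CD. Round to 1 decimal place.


Step 1: Dynamic pressure q = 0.5 * 0.912 * 192.2^2 = 16845.023 Pa
Step 2: Drag D = q * S * CD = 16845.023 * 194.8 * 0.0696
Step 3: D = 228386.2 N

228386.2


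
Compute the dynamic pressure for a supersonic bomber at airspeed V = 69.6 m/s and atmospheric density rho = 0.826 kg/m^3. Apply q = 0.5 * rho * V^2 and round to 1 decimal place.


Step 1: V^2 = 69.6^2 = 4844.16
Step 2: q = 0.5 * 0.826 * 4844.16
Step 3: q = 2000.6 Pa

2000.6


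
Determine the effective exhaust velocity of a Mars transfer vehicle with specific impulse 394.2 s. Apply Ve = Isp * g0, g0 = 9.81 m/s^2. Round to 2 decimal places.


Step 1: Ve = Isp * g0 = 394.2 * 9.81
Step 2: Ve = 3867.10 m/s

3867.10


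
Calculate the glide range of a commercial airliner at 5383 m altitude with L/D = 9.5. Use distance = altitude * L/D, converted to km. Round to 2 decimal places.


Step 1: Glide distance = altitude * L/D = 5383 * 9.5 = 51138.5 m
Step 2: Convert to km: 51138.5 / 1000 = 51.14 km

51.14


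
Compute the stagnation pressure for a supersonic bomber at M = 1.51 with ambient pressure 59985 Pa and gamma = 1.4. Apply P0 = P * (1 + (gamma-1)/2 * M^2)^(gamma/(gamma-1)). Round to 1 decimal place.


Step 1: (gamma-1)/2 * M^2 = 0.2 * 2.2801 = 0.45602
Step 2: 1 + 0.45602 = 1.45602
Step 3: Exponent gamma/(gamma-1) = 3.5
Step 4: P0 = 59985 * 1.45602^3.5 = 223423.2 Pa

223423.2


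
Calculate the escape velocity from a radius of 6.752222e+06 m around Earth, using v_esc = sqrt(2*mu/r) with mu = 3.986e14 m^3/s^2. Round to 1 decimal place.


Step 1: 2*mu/r = 2 * 3.986e14 / 6.752222e+06 = 118064838.508
Step 2: v_esc = sqrt(118064838.508) = 10865.8 m/s

10865.8


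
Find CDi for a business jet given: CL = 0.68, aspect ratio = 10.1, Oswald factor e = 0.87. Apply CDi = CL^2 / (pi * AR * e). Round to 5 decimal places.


Step 1: CL^2 = 0.68^2 = 0.4624
Step 2: pi * AR * e = 3.14159 * 10.1 * 0.87 = 27.605175
Step 3: CDi = 0.4624 / 27.605175 = 0.01675

0.01675


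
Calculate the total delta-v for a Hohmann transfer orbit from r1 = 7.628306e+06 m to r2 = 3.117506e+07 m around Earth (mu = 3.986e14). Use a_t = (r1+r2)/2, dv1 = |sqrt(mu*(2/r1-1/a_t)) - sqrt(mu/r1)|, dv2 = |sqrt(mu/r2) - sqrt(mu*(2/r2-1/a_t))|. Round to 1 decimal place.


Step 1: Transfer semi-major axis a_t = (7.628306e+06 + 3.117506e+07) / 2 = 1.940168e+07 m
Step 2: v1 (circular at r1) = sqrt(mu/r1) = 7228.61 m/s
Step 3: v_t1 = sqrt(mu*(2/r1 - 1/a_t)) = 9163.02 m/s
Step 4: dv1 = |9163.02 - 7228.61| = 1934.41 m/s
Step 5: v2 (circular at r2) = 3575.73 m/s, v_t2 = 2242.12 m/s
Step 6: dv2 = |3575.73 - 2242.12| = 1333.61 m/s
Step 7: Total delta-v = 1934.41 + 1333.61 = 3268.0 m/s

3268.0


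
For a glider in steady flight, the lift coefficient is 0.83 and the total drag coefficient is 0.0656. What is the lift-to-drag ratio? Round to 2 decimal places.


Step 1: L/D = CL / CD = 0.83 / 0.0656
Step 2: L/D = 12.65

12.65


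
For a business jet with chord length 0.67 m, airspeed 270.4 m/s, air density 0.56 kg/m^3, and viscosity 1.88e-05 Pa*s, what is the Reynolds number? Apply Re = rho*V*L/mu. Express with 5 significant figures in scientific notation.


Step 1: Numerator = rho * V * L = 0.56 * 270.4 * 0.67 = 101.45408
Step 2: Re = 101.45408 / 1.88e-05
Step 3: Re = 5.3965e+06

5.3965e+06


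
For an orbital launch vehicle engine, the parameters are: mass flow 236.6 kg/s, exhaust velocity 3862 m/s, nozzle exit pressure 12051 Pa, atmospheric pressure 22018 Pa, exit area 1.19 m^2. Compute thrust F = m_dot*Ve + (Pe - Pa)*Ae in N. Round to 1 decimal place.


Step 1: Momentum thrust = m_dot * Ve = 236.6 * 3862 = 913749.2 N
Step 2: Pressure thrust = (Pe - Pa) * Ae = (12051 - 22018) * 1.19 = -11860.73 N
Step 3: Total thrust F = 913749.2 + -11860.73 = 901888.5 N

901888.5


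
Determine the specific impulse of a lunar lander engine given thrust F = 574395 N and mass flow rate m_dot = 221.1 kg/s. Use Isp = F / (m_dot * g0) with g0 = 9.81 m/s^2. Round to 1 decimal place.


Step 1: m_dot * g0 = 221.1 * 9.81 = 2168.99
Step 2: Isp = 574395 / 2168.99 = 264.8 s

264.8


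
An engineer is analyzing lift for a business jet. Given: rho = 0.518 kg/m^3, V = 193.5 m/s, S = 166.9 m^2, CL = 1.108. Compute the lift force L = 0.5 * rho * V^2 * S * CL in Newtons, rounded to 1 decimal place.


Step 1: Calculate dynamic pressure q = 0.5 * 0.518 * 193.5^2 = 0.5 * 0.518 * 37442.25 = 9697.5428 Pa
Step 2: Multiply by wing area and lift coefficient: L = 9697.5428 * 166.9 * 1.108
Step 3: L = 1618519.885 * 1.108 = 1793320.0 N

1793320.0


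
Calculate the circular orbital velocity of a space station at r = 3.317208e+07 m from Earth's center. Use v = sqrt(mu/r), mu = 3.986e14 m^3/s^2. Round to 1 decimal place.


Step 1: mu / r = 3.986e14 / 3.317208e+07 = 12016129.2267
Step 2: v = sqrt(12016129.2267) = 3466.4 m/s

3466.4


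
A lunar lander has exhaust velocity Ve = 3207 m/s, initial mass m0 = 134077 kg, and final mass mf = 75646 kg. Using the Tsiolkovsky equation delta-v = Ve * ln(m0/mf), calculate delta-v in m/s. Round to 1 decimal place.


Step 1: Mass ratio m0/mf = 134077 / 75646 = 1.772427
Step 2: ln(1.772427) = 0.57235
Step 3: delta-v = 3207 * 0.57235 = 1835.5 m/s

1835.5


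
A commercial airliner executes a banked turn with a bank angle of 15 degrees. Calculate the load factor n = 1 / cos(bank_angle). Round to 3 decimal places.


Step 1: Convert 15 degrees to radians = 0.261799
Step 2: cos(15 deg) = 0.965926
Step 3: n = 1 / 0.965926 = 1.035

1.035


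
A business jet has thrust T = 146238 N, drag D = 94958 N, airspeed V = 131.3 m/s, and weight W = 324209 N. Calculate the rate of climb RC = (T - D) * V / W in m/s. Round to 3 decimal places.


Step 1: Excess thrust = T - D = 146238 - 94958 = 51280 N
Step 2: Excess power = 51280 * 131.3 = 6733064.0 W
Step 3: RC = 6733064.0 / 324209 = 20.768 m/s

20.768


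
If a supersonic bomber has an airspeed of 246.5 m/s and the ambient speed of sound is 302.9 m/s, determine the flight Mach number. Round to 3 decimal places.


Step 1: M = V / a = 246.5 / 302.9
Step 2: M = 0.814

0.814


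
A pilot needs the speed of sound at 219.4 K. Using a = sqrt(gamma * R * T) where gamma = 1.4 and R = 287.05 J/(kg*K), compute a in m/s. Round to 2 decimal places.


Step 1: gamma * R * T = 1.4 * 287.05 * 219.4 = 88170.278
Step 2: a = sqrt(88170.278) = 296.93 m/s

296.93


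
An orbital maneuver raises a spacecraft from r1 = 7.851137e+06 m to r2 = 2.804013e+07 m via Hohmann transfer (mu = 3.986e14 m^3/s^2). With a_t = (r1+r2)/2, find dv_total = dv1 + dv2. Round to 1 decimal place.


Step 1: Transfer semi-major axis a_t = (7.851137e+06 + 2.804013e+07) / 2 = 1.794563e+07 m
Step 2: v1 (circular at r1) = sqrt(mu/r1) = 7125.29 m/s
Step 3: v_t1 = sqrt(mu*(2/r1 - 1/a_t)) = 8906.62 m/s
Step 4: dv1 = |8906.62 - 7125.29| = 1781.33 m/s
Step 5: v2 (circular at r2) = 3770.32 m/s, v_t2 = 2493.82 m/s
Step 6: dv2 = |3770.32 - 2493.82| = 1276.5 m/s
Step 7: Total delta-v = 1781.33 + 1276.5 = 3057.8 m/s

3057.8


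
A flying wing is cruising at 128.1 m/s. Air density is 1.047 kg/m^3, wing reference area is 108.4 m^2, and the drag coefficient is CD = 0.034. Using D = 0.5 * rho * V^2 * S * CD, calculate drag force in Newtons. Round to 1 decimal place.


Step 1: Dynamic pressure q = 0.5 * 1.047 * 128.1^2 = 8590.4308 Pa
Step 2: Drag D = q * S * CD = 8590.4308 * 108.4 * 0.034
Step 3: D = 31660.9 N

31660.9


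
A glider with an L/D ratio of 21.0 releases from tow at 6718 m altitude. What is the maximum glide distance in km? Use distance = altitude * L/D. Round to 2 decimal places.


Step 1: Glide distance = altitude * L/D = 6718 * 21.0 = 141078.0 m
Step 2: Convert to km: 141078.0 / 1000 = 141.08 km

141.08


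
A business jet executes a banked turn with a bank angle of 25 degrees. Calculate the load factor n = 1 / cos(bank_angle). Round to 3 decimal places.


Step 1: Convert 25 degrees to radians = 0.436332
Step 2: cos(25 deg) = 0.906308
Step 3: n = 1 / 0.906308 = 1.103

1.103


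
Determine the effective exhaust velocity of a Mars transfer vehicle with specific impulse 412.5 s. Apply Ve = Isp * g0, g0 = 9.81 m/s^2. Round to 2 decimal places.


Step 1: Ve = Isp * g0 = 412.5 * 9.81
Step 2: Ve = 4046.63 m/s

4046.63


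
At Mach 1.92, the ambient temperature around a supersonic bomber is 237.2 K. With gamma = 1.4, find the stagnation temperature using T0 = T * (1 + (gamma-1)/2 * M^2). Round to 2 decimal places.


Step 1: (gamma-1)/2 = 0.2
Step 2: M^2 = 3.6864
Step 3: 1 + 0.2 * 3.6864 = 1.73728
Step 4: T0 = 237.2 * 1.73728 = 412.08 K

412.08


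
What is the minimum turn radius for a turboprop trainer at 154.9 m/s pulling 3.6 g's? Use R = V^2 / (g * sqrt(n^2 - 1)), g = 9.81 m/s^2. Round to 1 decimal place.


Step 1: V^2 = 154.9^2 = 23994.01
Step 2: n^2 - 1 = 3.6^2 - 1 = 11.96
Step 3: sqrt(11.96) = 3.458323
Step 4: R = 23994.01 / (9.81 * 3.458323) = 707.2 m

707.2


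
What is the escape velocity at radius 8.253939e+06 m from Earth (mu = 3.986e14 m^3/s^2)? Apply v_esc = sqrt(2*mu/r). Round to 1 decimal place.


Step 1: 2*mu/r = 2 * 3.986e14 / 8.253939e+06 = 96584188.4705
Step 2: v_esc = sqrt(96584188.4705) = 9827.7 m/s

9827.7


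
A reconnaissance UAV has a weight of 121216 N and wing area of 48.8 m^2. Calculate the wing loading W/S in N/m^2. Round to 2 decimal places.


Step 1: Wing loading = W / S = 121216 / 48.8
Step 2: Wing loading = 2483.93 N/m^2

2483.93


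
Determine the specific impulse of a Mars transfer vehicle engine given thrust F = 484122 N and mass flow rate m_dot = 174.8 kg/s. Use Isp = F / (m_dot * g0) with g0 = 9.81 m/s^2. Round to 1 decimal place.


Step 1: m_dot * g0 = 174.8 * 9.81 = 1714.79
Step 2: Isp = 484122 / 1714.79 = 282.3 s

282.3


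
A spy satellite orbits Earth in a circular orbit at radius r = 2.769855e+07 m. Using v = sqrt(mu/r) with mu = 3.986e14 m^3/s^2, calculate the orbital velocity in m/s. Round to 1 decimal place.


Step 1: mu / r = 3.986e14 / 2.769855e+07 = 14390644.9977
Step 2: v = sqrt(14390644.9977) = 3793.5 m/s

3793.5


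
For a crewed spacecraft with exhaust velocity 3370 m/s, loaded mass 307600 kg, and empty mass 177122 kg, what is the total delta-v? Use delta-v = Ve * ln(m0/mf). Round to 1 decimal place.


Step 1: Mass ratio m0/mf = 307600 / 177122 = 1.736656
Step 2: ln(1.736656) = 0.551961
Step 3: delta-v = 3370 * 0.551961 = 1860.1 m/s

1860.1


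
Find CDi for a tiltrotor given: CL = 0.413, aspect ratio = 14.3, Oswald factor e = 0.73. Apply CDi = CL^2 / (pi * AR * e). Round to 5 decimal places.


Step 1: CL^2 = 0.413^2 = 0.170569
Step 2: pi * AR * e = 3.14159 * 14.3 * 0.73 = 32.795086
Step 3: CDi = 0.170569 / 32.795086 = 0.00520

0.00520


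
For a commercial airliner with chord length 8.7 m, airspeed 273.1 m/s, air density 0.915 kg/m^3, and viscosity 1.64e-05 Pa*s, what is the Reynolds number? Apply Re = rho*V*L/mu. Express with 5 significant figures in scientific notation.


Step 1: Numerator = rho * V * L = 0.915 * 273.1 * 8.7 = 2174.01255
Step 2: Re = 2174.01255 / 1.64e-05
Step 3: Re = 1.3256e+08

1.3256e+08


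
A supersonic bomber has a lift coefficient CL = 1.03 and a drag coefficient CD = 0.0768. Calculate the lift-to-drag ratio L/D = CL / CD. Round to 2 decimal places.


Step 1: L/D = CL / CD = 1.03 / 0.0768
Step 2: L/D = 13.41

13.41


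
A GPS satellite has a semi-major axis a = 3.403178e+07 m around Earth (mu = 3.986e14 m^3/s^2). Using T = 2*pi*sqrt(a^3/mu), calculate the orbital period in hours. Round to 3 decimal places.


Step 1: a^3 / mu = 3.941432e+22 / 3.986e14 = 9.888188e+07
Step 2: sqrt(9.888188e+07) = 9943.9367 s
Step 3: T = 2*pi * 9943.9367 = 62479.6 s
Step 4: T in hours = 62479.6 / 3600 = 17.355 hours

17.355


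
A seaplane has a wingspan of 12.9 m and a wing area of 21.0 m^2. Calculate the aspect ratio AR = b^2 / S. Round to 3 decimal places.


Step 1: b^2 = 12.9^2 = 166.41
Step 2: AR = 166.41 / 21.0 = 7.924

7.924


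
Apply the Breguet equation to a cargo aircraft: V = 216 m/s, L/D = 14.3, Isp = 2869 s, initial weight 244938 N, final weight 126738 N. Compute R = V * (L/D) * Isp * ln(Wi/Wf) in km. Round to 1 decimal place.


Step 1: Coefficient = V * (L/D) * Isp = 216 * 14.3 * 2869 = 8861767.2 m
Step 2: Wi/Wf = 244938 / 126738 = 1.932633
Step 3: ln(1.932633) = 0.658883
Step 4: R = 8861767.2 * 0.658883 = 5838869.1 m = 5838.9 km

5838.9


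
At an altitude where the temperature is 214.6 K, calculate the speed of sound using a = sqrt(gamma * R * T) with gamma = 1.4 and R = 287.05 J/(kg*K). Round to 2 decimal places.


Step 1: gamma * R * T = 1.4 * 287.05 * 214.6 = 86241.302
Step 2: a = sqrt(86241.302) = 293.67 m/s

293.67


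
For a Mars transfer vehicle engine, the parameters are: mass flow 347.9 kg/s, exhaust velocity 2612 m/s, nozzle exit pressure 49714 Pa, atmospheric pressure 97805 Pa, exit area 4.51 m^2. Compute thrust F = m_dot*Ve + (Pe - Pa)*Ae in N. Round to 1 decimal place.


Step 1: Momentum thrust = m_dot * Ve = 347.9 * 2612 = 908714.8 N
Step 2: Pressure thrust = (Pe - Pa) * Ae = (49714 - 97805) * 4.51 = -216890.41 N
Step 3: Total thrust F = 908714.8 + -216890.41 = 691824.4 N

691824.4


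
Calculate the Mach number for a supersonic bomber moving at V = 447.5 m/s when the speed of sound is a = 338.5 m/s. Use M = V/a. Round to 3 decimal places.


Step 1: M = V / a = 447.5 / 338.5
Step 2: M = 1.322

1.322


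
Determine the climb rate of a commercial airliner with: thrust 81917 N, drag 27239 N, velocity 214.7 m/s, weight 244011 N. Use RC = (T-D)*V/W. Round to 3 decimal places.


Step 1: Excess thrust = T - D = 81917 - 27239 = 54678 N
Step 2: Excess power = 54678 * 214.7 = 11739366.6 W
Step 3: RC = 11739366.6 / 244011 = 48.110 m/s

48.110


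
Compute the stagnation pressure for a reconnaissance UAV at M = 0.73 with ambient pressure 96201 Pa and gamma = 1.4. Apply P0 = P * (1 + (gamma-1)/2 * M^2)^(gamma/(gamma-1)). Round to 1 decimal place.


Step 1: (gamma-1)/2 * M^2 = 0.2 * 0.5329 = 0.10658
Step 2: 1 + 0.10658 = 1.10658
Step 3: Exponent gamma/(gamma-1) = 3.5
Step 4: P0 = 96201 * 1.10658^3.5 = 137125.9 Pa

137125.9


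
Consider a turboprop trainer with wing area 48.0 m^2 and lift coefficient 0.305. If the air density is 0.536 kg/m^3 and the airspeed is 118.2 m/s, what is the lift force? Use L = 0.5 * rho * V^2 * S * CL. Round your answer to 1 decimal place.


Step 1: Calculate dynamic pressure q = 0.5 * 0.536 * 118.2^2 = 0.5 * 0.536 * 13971.24 = 3744.2923 Pa
Step 2: Multiply by wing area and lift coefficient: L = 3744.2923 * 48.0 * 0.305
Step 3: L = 179726.0314 * 0.305 = 54816.4 N

54816.4


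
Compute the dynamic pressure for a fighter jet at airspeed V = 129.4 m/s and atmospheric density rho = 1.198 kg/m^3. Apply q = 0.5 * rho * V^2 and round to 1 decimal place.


Step 1: V^2 = 129.4^2 = 16744.36
Step 2: q = 0.5 * 1.198 * 16744.36
Step 3: q = 10029.9 Pa

10029.9


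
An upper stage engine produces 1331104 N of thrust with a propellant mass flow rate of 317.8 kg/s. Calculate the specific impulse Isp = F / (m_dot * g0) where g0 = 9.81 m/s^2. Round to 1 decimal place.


Step 1: m_dot * g0 = 317.8 * 9.81 = 3117.62
Step 2: Isp = 1331104 / 3117.62 = 427.0 s

427.0


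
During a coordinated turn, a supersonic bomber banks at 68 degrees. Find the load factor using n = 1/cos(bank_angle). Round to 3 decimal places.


Step 1: Convert 68 degrees to radians = 1.186824
Step 2: cos(68 deg) = 0.374607
Step 3: n = 1 / 0.374607 = 2.669

2.669


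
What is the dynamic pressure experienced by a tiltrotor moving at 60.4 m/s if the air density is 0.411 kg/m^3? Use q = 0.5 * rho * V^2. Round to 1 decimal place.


Step 1: V^2 = 60.4^2 = 3648.16
Step 2: q = 0.5 * 0.411 * 3648.16
Step 3: q = 749.7 Pa

749.7


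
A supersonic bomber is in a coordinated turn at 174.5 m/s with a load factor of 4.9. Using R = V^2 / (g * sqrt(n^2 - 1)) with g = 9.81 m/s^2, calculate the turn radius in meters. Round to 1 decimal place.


Step 1: V^2 = 174.5^2 = 30450.25
Step 2: n^2 - 1 = 4.9^2 - 1 = 23.01
Step 3: sqrt(23.01) = 4.796874
Step 4: R = 30450.25 / (9.81 * 4.796874) = 647.1 m

647.1


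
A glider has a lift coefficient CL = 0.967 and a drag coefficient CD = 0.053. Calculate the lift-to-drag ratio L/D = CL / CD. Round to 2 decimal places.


Step 1: L/D = CL / CD = 0.967 / 0.053
Step 2: L/D = 18.25

18.25
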